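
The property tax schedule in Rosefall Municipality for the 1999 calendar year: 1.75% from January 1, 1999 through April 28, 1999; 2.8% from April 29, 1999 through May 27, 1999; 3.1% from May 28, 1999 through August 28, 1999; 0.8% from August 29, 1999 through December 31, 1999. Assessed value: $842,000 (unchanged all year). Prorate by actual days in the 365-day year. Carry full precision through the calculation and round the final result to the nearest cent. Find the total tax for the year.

January 1 – April 28, 1999: 118 days at 1.75% → $842,000 × 1.75% × 118/365 = $4,763.6438
April 29 – May 27, 1999: 29 days at 2.8% → $842,000 × 2.8% × 29/365 = $1,873.1616
May 28 – August 28, 1999: 93 days at 3.1% → $842,000 × 3.1% × 93/365 = $6,650.6466
August 29 – December 31, 1999: 125 days at 0.8% → $842,000 × 0.8% × 125/365 = $2,306.8493
Total = $15,594.3014

$15,594.30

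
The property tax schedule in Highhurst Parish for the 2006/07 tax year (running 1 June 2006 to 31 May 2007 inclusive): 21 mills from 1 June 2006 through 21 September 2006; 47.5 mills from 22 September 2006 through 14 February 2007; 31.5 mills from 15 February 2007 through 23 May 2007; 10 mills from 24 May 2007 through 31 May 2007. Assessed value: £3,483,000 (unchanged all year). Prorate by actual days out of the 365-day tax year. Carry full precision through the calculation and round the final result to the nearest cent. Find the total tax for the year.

£119,042.26

1 June – 21 September 2006: 113 days at 21 mills → £3,483,000 × 2.1% × 113/365 = £22,644.2712
22 September 2006 – 14 February 2007: 146 days at 47.5 mills → £3,483,000 × 4.75% × 146/365 = £66,177.0000
15 February – 23 May 2007: 98 days at 31.5 mills → £3,483,000 × 3.15% × 98/365 = £29,457.5918
24 May – 31 May 2007: 8 days at 10 mills → £3,483,000 × 1% × 8/365 = £763.3973
Total = £119,042.2603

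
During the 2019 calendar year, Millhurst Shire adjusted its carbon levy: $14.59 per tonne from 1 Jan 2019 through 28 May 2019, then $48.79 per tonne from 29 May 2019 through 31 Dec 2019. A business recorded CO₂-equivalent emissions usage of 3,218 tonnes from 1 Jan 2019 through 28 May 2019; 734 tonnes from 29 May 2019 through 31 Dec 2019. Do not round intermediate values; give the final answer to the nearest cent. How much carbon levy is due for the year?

1 Jan – 28 May 2019: 3,218 tonnes at $14.59/tonne → $46,950.62
29 May – 31 Dec 2019: 734 tonnes at $48.79/tonne → $35,811.86

$82,762.48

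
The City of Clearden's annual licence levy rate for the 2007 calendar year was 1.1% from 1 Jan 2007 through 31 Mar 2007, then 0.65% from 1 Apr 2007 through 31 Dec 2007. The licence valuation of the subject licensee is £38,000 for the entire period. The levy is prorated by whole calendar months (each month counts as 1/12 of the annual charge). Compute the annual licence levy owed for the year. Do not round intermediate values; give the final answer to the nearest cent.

£289.75

1 Jan – 31 Mar 2007: 3 months at 1.1% → £38,000 × 1.1% × 3/12 = £104.5000
1 Apr – 31 Dec 2007: 9 months at 0.65% → £38,000 × 0.65% × 9/12 = £185.2500
Total = £289.7500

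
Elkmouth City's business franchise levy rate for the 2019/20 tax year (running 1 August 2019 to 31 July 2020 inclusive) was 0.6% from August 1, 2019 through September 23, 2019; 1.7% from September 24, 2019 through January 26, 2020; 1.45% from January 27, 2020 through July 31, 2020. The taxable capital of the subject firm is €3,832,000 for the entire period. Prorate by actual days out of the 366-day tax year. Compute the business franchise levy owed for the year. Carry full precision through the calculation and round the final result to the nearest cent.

August 1 – September 23, 2019: 54 days at 0.6% → €3,832,000 × 0.6% × 54/366 = €3,392.2623
September 24, 2019 – January 26, 2020: 125 days at 1.7% → €3,832,000 × 1.7% × 125/366 = €22,248.6339
January 27 – July 31, 2020: 187 days at 1.45% → €3,832,000 × 1.45% × 187/366 = €28,389.2568
Total = €54,030.1530

€54,030.15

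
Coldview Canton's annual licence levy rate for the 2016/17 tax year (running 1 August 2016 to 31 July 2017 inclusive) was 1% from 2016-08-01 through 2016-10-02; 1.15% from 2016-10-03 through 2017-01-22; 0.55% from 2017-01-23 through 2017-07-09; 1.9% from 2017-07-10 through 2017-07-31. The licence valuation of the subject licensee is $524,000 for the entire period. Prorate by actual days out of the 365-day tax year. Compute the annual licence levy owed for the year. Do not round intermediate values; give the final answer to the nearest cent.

2016-08-01 to 2016-10-02: 63 days at 1% → $524,000 × 1% × 63/365 = $904.4384
2016-10-03 to 2017-01-22: 112 days at 1.15% → $524,000 × 1.15% × 112/365 = $1,849.0740
2017-01-23 to 2017-07-09: 168 days at 0.55% → $524,000 × 0.55% × 168/365 = $1,326.5096
2017-07-10 to 2017-07-31: 22 days at 1.9% → $524,000 × 1.9% × 22/365 = $600.0877
Total = $4,680.1096

$4,680.11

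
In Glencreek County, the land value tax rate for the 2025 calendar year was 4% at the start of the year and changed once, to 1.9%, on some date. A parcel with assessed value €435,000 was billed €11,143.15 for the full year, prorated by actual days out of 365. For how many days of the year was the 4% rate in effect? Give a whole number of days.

115 days

Let d = days at the first rate; then 365 − d days at the second rate.
€435,000 × [4%·d + 1.9%·(365−d)] / 365 = €11,143.15
Solving gives d = 115, so the new rate took effect on 26 April 2025.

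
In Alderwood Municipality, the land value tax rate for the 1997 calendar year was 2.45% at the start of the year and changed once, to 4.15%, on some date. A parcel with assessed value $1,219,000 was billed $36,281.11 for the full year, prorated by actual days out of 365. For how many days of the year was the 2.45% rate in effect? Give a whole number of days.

Let d = days at the first rate; then 365 − d days at the second rate.
$1,219,000 × [2.45%·d + 4.15%·(365−d)] / 365 = $36,281.11
Solving gives d = 252, so the new rate took effect on 10 Sep 1997.

252 days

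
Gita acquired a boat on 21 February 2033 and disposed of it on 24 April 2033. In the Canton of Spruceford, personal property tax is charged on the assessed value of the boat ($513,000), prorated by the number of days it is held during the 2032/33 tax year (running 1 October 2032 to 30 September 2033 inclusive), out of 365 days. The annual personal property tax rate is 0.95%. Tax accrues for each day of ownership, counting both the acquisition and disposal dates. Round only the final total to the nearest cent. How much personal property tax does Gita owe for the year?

$841.18

Days held (21 February – 24 April 2033): 63 out of 365
Tax = $513,000 × 0.95% × 63/365 = $841.1795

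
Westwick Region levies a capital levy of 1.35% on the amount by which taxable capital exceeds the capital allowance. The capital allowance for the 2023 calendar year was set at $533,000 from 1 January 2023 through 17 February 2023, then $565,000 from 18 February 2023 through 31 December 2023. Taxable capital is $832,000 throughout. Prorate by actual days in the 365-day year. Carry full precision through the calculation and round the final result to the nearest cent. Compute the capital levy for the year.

1 January – 17 February 2023: 48 days, exemption $533,000 → ($832,000 − $533,000) × 1.35% × 48/365 = $530.8274
18 February – 31 December 2023: 317 days, exemption $565,000 → ($832,000 − $565,000) × 1.35% × 317/365 = $3,130.4836
Total = $3,661.3110

$3,661.31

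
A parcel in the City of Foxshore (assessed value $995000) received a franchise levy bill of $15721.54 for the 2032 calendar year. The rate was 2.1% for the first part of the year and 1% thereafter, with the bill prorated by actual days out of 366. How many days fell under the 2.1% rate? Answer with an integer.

Let d = days at the first rate; then 366 − d days at the second rate.
$995000 × [2.1%·d + 1%·(366−d)] / 366 = $15721.54
Solving gives d = 193, so the new rate took effect on 12 Jul 2032.

193 days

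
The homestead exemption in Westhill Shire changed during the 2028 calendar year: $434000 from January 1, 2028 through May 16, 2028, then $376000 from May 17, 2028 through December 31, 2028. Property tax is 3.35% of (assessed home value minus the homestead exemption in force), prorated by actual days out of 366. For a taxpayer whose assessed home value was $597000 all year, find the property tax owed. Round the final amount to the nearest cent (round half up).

$6676.20

January 1 – May 16, 2028: 137 days, exemption $434000 → ($597000 − $434000) × 3.35% × 137/366 = $2043.9577
May 17 – December 31, 2028: 229 days, exemption $376000 → ($597000 − $376000) × 3.35% × 229/366 = $4632.2445
Total = $6676.2022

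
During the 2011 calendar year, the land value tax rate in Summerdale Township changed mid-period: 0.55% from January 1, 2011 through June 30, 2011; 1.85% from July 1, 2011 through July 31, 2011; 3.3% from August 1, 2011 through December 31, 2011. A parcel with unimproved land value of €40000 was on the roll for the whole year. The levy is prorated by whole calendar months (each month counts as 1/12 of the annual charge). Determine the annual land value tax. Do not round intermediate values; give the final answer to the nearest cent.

January 1 – June 30, 2011: 6 months at 0.55% → €40000 × 0.55% × 6/12 = €110.0000
July 1 – July 31, 2011: 1 month at 1.85% → €40000 × 1.85% × 1/12 = €61.6667
August 1 – December 31, 2011: 5 months at 3.3% → €40000 × 3.3% × 5/12 = €550.0000
Total = €721.6667

€721.67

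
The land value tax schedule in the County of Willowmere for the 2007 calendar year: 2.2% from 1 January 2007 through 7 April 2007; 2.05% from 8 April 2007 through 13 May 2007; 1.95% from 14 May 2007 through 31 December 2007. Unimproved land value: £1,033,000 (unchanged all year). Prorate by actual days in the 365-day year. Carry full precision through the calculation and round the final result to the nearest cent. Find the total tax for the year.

£20,931.69

1 January – 7 April 2007: 97 days at 2.2% → £1,033,000 × 2.2% × 97/365 = £6,039.5123
8 April – 13 May 2007: 36 days at 2.05% → £1,033,000 × 2.05% × 36/365 = £2,088.6411
14 May – 31 December 2007: 232 days at 1.95% → £1,033,000 × 1.95% × 232/365 = £12,803.5397
Total = £20,931.6932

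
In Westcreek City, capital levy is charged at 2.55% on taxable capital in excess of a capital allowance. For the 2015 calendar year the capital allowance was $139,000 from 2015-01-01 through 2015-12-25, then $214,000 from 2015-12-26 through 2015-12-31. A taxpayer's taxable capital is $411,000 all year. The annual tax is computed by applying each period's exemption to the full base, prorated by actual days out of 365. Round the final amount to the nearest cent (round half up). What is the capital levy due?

$6,904.56

2015-01-01 to 2015-12-25: 359 days, exemption $139,000 → ($411,000 − $139,000) × 2.55% × 359/365 = $6,821.9836
2015-12-26 to 2015-12-31: 6 days, exemption $214,000 → ($411,000 − $214,000) × 2.55% × 6/365 = $82.5781
Total = $6,904.5616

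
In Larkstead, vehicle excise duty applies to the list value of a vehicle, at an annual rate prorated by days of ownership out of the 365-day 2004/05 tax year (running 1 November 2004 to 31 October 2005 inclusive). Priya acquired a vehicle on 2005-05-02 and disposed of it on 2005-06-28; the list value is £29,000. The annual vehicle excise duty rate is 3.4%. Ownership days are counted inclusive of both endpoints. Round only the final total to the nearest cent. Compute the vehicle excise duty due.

Days held (2005-05-02 to 2005-06-28): 58 out of 365
Tax = £29,000 × 3.4% × 58/365 = £156.6795

£156.68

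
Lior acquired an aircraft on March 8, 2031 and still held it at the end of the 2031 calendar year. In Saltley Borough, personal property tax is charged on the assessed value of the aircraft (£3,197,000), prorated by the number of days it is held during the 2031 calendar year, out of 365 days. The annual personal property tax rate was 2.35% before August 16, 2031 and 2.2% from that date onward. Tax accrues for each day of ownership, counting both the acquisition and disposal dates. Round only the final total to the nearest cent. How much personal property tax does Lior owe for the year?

March 8 – August 15, 2031: 161 days at 2.35% → £3,197,000 × 2.35% × 161/365 = £33,139.3137
August 16 – December 31, 2031: 138 days at 2.2% → £3,197,000 × 2.2% × 138/365 = £26,592.0329
Total = £59,731.3466

£59,731.35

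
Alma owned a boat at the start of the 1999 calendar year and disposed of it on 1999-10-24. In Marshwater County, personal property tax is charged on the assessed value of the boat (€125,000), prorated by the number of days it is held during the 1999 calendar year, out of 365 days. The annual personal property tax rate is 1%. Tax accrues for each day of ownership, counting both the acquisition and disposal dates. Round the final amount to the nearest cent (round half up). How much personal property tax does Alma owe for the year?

Days held (1999-01-01 to 1999-10-24): 297 out of 365
Tax = €125,000 × 1% × 297/365 = €1,017.1233

€1,017.12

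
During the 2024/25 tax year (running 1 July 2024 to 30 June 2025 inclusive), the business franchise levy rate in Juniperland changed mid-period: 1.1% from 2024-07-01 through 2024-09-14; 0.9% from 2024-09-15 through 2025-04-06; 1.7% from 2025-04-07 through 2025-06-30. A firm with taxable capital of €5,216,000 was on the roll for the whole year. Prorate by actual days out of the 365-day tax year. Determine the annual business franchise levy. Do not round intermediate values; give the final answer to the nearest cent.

2024-07-01 to 2024-09-14: 76 days at 1.1% → €5,216,000 × 1.1% × 76/365 = €11,946.7836
2024-09-15 to 2025-04-06: 204 days at 0.9% → €5,216,000 × 0.9% × 204/365 = €26,237.1945
2025-04-07 to 2025-06-30: 85 days at 1.7% → €5,216,000 × 1.7% × 85/365 = €20,649.6438
Total = €58,833.6219

€58,833.62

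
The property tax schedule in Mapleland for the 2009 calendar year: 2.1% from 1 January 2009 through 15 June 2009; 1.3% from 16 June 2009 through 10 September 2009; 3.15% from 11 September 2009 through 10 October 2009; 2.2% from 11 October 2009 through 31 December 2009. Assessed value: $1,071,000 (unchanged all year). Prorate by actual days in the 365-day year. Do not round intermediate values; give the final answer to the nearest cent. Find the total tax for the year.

1 January – 15 June 2009: 166 days at 2.1% → $1,071,000 × 2.1% × 166/365 = $10,228.7836
16 June – 10 September 2009: 87 days at 1.3% → $1,071,000 × 1.3% × 87/365 = $3,318.6329
11 September – 10 October 2009: 30 days at 3.15% → $1,071,000 × 3.15% × 30/365 = $2,772.8630
11 October – 31 December 2009: 82 days at 2.2% → $1,071,000 × 2.2% × 82/365 = $5,293.3808
Total = $21,613.6603

$21,613.66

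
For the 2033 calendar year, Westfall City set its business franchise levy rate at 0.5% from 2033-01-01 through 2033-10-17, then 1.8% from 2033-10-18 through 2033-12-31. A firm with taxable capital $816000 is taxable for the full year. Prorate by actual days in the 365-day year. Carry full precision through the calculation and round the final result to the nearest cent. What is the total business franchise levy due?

2033-01-01 to 2033-10-17: 290 days at 0.5% → $816000 × 0.5% × 290/365 = $3241.6438
2033-10-18 to 2033-12-31: 75 days at 1.8% → $816000 × 1.8% × 75/365 = $3018.0822
Total = $6259.7260

$6259.73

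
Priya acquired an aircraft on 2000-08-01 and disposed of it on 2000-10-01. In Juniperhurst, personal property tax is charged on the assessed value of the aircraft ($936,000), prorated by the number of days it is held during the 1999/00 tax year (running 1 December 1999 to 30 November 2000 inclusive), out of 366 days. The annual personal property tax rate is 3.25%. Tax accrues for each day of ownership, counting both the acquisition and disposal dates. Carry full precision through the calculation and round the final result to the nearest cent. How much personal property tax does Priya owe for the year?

Days held (2000-08-01 to 2000-10-01): 62 out of 366
Tax = $936,000 × 3.25% × 62/366 = $5,153.1148

$5,153.11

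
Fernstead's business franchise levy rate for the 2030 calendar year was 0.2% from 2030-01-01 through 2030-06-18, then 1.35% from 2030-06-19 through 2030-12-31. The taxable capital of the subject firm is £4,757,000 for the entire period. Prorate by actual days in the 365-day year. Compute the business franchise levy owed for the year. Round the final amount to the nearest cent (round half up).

£38,890.10

2030-01-01 to 2030-06-18: 169 days at 0.2% → £4,757,000 × 0.2% × 169/365 = £4,405.1123
2030-06-19 to 2030-12-31: 196 days at 1.35% → £4,757,000 × 1.35% × 196/365 = £34,484.9918
Total = £38,890.1041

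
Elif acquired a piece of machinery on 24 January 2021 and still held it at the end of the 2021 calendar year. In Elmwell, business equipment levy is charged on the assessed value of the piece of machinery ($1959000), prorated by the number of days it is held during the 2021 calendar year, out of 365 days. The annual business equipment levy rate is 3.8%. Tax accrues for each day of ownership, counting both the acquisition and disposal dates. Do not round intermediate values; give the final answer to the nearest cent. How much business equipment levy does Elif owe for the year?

$69751.13

Days held (24 January – 31 December 2021): 342 out of 365
Tax = $1959000 × 3.8% × 342/365 = $69751.1342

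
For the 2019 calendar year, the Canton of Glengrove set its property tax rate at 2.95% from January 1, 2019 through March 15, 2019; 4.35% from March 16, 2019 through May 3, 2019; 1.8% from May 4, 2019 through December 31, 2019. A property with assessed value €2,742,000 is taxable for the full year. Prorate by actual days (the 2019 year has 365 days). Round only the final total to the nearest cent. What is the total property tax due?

€65,135.65

January 1 – March 15, 2019: 74 days at 2.95% → €2,742,000 × 2.95% × 74/365 = €16,399.4137
March 16 – May 3, 2019: 49 days at 4.35% → €2,742,000 × 4.35% × 49/365 = €16,012.5288
May 4 – December 31, 2019: 242 days at 1.8% → €2,742,000 × 1.8% × 242/365 = €32,723.7041
Total = €65,135.6466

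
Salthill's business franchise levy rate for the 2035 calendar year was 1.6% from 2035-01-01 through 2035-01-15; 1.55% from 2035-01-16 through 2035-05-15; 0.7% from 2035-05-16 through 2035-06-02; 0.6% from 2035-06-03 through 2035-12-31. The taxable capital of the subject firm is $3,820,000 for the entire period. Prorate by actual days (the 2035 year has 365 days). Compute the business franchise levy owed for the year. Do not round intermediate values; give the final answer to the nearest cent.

2035-01-01 to 2035-01-15: 15 days at 1.6% → $3,820,000 × 1.6% × 15/365 = $2,511.7808
2035-01-16 to 2035-05-15: 120 days at 1.55% → $3,820,000 × 1.55% × 120/365 = $19,466.3014
2035-05-16 to 2035-06-02: 18 days at 0.7% → $3,820,000 × 0.7% × 18/365 = $1,318.6849
2035-06-03 to 2035-12-31: 212 days at 0.6% → $3,820,000 × 0.6% × 212/365 = $13,312.4384
Total = $36,609.2055

$36,609.21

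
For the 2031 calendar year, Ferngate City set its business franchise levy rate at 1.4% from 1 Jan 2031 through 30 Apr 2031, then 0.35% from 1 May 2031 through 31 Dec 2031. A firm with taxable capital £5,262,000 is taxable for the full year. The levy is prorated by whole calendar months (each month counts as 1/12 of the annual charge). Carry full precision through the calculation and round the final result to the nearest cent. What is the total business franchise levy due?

£36,834.00

1 Jan – 30 Apr 2031: 4 months at 1.4% → £5,262,000 × 1.4% × 4/12 = £24,556.0000
1 May – 31 Dec 2031: 8 months at 0.35% → £5,262,000 × 0.35% × 8/12 = £12,278.0000
Total = £36,834.0000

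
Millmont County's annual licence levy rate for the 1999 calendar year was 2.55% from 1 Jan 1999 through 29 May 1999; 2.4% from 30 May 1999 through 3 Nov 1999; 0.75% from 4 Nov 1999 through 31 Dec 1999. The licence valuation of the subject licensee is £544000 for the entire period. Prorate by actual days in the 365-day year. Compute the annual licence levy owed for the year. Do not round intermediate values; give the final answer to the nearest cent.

£11962.78

1 Jan – 29 May 1999: 149 days at 2.55% → £544000 × 2.55% × 149/365 = £5662.8164
30 May – 3 Nov 1999: 158 days at 2.4% → £544000 × 2.4% × 158/365 = £5651.6384
4 Nov – 31 Dec 1999: 58 days at 0.75% → £544000 × 0.75% × 58/365 = £648.3288
Total = £11962.7836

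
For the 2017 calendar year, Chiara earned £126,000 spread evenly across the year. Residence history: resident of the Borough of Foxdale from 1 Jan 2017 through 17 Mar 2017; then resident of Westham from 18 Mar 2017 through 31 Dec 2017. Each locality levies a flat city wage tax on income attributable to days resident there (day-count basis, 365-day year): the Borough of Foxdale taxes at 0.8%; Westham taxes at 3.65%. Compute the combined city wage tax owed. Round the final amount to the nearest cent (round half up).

The Borough of Foxdale, 1 Jan – 17 Mar 2017: 76 days → £126,000 × 0.8% × 76/365 = £209.8849
Westham, 18 Mar – 31 Dec 2017: 289 days → £126,000 × 3.65% × 289/365 = £3,641.4000
Total = £3,851.2849

£3,851.28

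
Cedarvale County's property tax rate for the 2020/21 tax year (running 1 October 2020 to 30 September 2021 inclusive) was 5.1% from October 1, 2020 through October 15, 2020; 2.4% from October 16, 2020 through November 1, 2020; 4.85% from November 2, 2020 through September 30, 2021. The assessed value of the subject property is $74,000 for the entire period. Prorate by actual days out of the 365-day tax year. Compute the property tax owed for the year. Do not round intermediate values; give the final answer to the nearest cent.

$3,512.16

October 1 – October 15, 2020: 15 days at 5.1% → $74,000 × 5.1% × 15/365 = $155.0959
October 16 – November 1, 2020: 17 days at 2.4% → $74,000 × 2.4% × 17/365 = $82.7178
November 2, 2020 – September 30, 2021: 333 days at 4.85% → $74,000 × 4.85% × 333/365 = $3,274.3479
Total = $3,512.1616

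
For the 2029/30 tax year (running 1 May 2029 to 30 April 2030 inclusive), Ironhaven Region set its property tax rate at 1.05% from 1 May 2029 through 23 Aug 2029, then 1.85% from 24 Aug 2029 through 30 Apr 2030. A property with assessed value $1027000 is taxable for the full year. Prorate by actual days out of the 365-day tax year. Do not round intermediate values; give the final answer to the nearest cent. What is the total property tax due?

$16410.90

1 May – 23 Aug 2029: 115 days at 1.05% → $1027000 × 1.05% × 115/365 = $3397.5411
24 Aug 2029 – 30 Apr 2030: 250 days at 1.85% → $1027000 × 1.85% × 250/365 = $13013.3562
Total = $16410.8973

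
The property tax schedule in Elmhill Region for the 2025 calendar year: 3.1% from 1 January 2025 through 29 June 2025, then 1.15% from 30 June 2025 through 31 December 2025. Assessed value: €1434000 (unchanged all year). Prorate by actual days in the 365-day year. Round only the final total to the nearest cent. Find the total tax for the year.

€30280.97

1 January – 29 June 2025: 180 days at 3.1% → €1434000 × 3.1% × 180/365 = €21922.5205
30 June – 31 December 2025: 185 days at 1.15% → €1434000 × 1.15% × 185/365 = €8358.4521
Total = €30280.9726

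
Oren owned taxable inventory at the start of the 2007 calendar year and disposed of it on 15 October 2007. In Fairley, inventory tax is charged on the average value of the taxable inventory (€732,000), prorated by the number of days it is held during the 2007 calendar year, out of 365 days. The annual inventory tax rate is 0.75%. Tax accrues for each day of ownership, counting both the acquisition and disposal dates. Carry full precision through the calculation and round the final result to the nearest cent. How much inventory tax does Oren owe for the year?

€4,331.84

Days held (1 January – 15 October 2007): 288 out of 365
Tax = €732,000 × 0.75% × 288/365 = €4,331.8356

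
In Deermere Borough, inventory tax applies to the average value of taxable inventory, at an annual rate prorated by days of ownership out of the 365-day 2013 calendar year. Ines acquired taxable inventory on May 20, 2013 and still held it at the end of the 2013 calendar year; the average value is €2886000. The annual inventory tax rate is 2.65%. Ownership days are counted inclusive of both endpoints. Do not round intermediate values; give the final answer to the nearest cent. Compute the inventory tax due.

€47354.12

Days held (May 20 – December 31, 2013): 226 out of 365
Tax = €2886000 × 2.65% × 226/365 = €47354.1205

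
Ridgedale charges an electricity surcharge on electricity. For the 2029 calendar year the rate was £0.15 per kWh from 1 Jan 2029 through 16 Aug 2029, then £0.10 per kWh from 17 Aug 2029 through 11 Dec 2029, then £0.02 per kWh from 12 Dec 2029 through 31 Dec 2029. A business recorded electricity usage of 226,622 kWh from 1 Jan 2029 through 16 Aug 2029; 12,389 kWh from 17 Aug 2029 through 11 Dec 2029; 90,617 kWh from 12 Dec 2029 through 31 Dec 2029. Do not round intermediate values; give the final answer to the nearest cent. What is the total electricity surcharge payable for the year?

1 Jan – 16 Aug 2029: 226,622 kWh at £0.15/kWh → £33,993.30
17 Aug – 11 Dec 2029: 12,389 kWh at £0.10/kWh → £1,238.90
12 Dec – 31 Dec 2029: 90,617 kWh at £0.02/kWh → £1,812.34

£37,044.54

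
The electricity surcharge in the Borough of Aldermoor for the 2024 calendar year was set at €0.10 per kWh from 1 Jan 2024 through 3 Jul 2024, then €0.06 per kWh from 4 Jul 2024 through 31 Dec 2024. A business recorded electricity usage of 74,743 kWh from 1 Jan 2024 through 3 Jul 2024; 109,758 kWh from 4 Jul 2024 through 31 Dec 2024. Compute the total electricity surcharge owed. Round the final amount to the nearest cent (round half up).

€14,059.78

1 Jan – 3 Jul 2024: 74,743 kWh at €0.10/kWh → €7,474.30
4 Jul – 31 Dec 2024: 109,758 kWh at €0.06/kWh → €6,585.48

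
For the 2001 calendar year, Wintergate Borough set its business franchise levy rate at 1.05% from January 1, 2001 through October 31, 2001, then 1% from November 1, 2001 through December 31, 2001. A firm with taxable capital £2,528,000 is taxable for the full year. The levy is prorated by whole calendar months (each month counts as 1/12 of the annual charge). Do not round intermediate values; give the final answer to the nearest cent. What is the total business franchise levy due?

January 1 – October 31, 2001: 10 months at 1.05% → £2,528,000 × 1.05% × 10/12 = £22,120.0000
November 1 – December 31, 2001: 2 months at 1% → £2,528,000 × 1% × 2/12 = £4,213.3333
Total = £26,333.3333

£26,333.33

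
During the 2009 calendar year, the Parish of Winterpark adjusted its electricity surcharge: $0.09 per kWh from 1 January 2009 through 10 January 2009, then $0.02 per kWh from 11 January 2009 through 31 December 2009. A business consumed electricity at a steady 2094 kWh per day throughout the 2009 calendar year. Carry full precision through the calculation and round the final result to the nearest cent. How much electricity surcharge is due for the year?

$16,752.00

1 January – 10 January 2009: 10 days × 2094 kWh/day = 20,940 kWh at $0.09/kWh → $1,884.60
11 January – 31 December 2009: 355 days × 2094 kWh/day = 743,370 kWh at $0.02/kWh → $14,867.40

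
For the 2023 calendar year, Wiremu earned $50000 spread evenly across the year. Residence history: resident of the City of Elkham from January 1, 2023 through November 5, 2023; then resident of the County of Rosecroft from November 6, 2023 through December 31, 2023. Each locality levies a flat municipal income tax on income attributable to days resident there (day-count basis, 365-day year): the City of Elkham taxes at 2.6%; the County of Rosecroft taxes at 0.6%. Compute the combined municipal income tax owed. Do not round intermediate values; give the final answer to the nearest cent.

$1146.58

The City of Elkham, January 1 – November 5, 2023: 309 days → $50000 × 2.6% × 309/365 = $1100.5479
The County of Rosecroft, November 6 – December 31, 2023: 56 days → $50000 × 0.6% × 56/365 = $46.0274
Total = $1146.5753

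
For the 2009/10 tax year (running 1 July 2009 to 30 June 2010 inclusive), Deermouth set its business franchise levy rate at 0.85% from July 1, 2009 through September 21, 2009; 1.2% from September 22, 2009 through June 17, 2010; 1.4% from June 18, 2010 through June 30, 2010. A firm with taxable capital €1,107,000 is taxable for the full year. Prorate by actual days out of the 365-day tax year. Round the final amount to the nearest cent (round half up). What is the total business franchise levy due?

€12,481.80

July 1 – September 21, 2009: 83 days at 0.85% → €1,107,000 × 0.85% × 83/365 = €2,139.6945
September 22, 2009 – June 17, 2010: 269 days at 1.2% → €1,107,000 × 1.2% × 269/365 = €9,790.1260
June 18 – June 30, 2010: 13 days at 1.4% → €1,107,000 × 1.4% × 13/365 = €551.9836
Total = €12,481.8041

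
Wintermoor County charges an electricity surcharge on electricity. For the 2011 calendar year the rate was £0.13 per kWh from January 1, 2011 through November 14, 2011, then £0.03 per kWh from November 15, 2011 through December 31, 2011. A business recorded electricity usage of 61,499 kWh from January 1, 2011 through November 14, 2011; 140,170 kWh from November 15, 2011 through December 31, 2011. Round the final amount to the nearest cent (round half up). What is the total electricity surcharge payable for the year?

£12199.97

January 1 – November 14, 2011: 61,499 kWh at £0.13/kWh → £7994.87
November 15 – December 31, 2011: 140,170 kWh at £0.03/kWh → £4205.10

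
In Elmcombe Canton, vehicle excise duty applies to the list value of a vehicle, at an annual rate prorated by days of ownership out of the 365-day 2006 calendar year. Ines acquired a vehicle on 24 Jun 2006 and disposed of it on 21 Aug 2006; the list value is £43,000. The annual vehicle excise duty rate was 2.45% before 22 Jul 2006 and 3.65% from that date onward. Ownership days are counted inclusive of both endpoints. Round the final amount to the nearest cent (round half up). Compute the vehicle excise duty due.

£214.12

24 Jun – 21 Jul 2006: 28 days at 2.45% → £43,000 × 2.45% × 28/365 = £80.8164
22 Jul – 21 Aug 2006: 31 days at 3.65% → £43,000 × 3.65% × 31/365 = £133.3000
Total = £214.1164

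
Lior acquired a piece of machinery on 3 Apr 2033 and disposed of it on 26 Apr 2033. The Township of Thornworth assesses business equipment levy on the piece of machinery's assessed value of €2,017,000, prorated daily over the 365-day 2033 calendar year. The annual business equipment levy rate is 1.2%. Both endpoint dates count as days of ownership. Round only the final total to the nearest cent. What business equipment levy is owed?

Days held (3 Apr – 26 Apr 2033): 24 out of 365
Tax = €2,017,000 × 1.2% × 24/365 = €1,591.4959

€1,591.50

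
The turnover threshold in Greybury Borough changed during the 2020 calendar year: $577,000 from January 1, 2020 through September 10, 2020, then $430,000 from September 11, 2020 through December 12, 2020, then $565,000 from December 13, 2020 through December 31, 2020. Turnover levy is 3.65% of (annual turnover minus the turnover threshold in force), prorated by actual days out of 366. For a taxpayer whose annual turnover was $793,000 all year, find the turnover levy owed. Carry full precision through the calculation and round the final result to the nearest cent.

January 1 – September 10, 2020: 254 days, exemption $577,000 → ($793,000 − $577,000) × 3.65% × 254/366 = $5,471.4098
September 11 – December 12, 2020: 93 days, exemption $430,000 → ($793,000 − $430,000) × 3.65% × 93/366 = $3,366.6762
December 13 – December 31, 2020: 19 days, exemption $565,000 → ($793,000 − $565,000) × 3.65% × 19/366 = $432.0164
Total = $9,270.1025

$9,270.10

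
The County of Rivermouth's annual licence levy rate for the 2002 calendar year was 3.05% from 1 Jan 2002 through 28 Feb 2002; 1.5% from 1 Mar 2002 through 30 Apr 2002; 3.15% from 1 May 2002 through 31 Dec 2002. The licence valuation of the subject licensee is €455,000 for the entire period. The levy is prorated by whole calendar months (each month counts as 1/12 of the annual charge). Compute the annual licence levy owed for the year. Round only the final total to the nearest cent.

1 Jan – 28 Feb 2002: 2 months at 3.05% → €455,000 × 3.05% × 2/12 = €2,312.9167
1 Mar – 30 Apr 2002: 2 months at 1.5% → €455,000 × 1.5% × 2/12 = €1,137.5000
1 May – 31 Dec 2002: 8 months at 3.15% → €455,000 × 3.15% × 8/12 = €9,555.0000
Total = €13,005.4167

€13,005.42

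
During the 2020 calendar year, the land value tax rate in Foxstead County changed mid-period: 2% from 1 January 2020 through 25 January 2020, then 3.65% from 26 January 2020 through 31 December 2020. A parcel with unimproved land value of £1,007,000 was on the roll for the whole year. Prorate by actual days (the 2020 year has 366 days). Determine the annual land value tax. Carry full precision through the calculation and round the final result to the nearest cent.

1 January – 25 January 2020: 25 days at 2% → £1,007,000 × 2% × 25/366 = £1,375.6831
26 January – 31 December 2020: 341 days at 3.65% → £1,007,000 × 3.65% × 341/366 = £34,244.8784
Total = £35,620.5615

£35,620.56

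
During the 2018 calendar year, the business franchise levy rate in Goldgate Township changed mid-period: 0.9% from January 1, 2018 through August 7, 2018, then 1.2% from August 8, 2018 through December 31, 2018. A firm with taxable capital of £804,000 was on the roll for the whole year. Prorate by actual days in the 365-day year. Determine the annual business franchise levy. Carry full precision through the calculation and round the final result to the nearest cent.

January 1 – August 7, 2018: 219 days at 0.9% → £804,000 × 0.9% × 219/365 = £4,341.6000
August 8 – December 31, 2018: 146 days at 1.2% → £804,000 × 1.2% × 146/365 = £3,859.2000
Total = £8,200.8000

£8,200.80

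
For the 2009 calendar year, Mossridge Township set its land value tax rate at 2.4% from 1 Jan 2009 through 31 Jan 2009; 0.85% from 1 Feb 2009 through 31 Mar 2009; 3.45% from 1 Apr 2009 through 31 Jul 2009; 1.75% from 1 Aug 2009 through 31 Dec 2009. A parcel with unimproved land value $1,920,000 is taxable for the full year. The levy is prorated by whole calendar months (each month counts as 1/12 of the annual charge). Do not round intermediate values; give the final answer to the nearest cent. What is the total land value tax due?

$42,640.00

1 Jan – 31 Jan 2009: 1 month at 2.4% → $1,920,000 × 2.4% × 1/12 = $3,840.0000
1 Feb – 31 Mar 2009: 2 months at 0.85% → $1,920,000 × 0.85% × 2/12 = $2,720.0000
1 Apr – 31 Jul 2009: 4 months at 3.45% → $1,920,000 × 3.45% × 4/12 = $22,080.0000
1 Aug – 31 Dec 2009: 5 months at 1.75% → $1,920,000 × 1.75% × 5/12 = $14,000.0000
Total = $42,640.0000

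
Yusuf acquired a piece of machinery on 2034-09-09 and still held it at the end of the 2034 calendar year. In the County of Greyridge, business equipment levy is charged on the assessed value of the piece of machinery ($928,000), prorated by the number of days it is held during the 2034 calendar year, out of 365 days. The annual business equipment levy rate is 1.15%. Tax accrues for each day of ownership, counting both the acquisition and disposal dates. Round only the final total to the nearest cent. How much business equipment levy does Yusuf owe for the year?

Days held (2034-09-09 to 2034-12-31): 114 out of 365
Tax = $928,000 × 1.15% × 114/365 = $3,333.1726

$3,333.17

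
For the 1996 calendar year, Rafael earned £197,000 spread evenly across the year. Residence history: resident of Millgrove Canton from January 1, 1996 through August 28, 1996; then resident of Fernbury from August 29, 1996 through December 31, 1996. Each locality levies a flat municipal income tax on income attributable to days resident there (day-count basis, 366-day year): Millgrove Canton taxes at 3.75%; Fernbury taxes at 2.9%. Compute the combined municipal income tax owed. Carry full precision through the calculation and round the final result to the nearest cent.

Millgrove Canton, January 1 – August 28, 1996: 241 days → £197,000 × 3.75% × 241/366 = £4,864.4467
Fernbury, August 29 – December 31, 1996: 125 days → £197,000 × 2.9% × 125/366 = £1,951.1612
Total = £6,815.6079

£6,815.61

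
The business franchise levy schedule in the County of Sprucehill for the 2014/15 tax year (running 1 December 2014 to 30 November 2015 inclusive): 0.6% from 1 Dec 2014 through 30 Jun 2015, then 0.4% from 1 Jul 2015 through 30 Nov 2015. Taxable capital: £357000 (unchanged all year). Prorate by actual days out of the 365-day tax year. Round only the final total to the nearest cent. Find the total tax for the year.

1 Dec 2014 – 30 Jun 2015: 212 days at 0.6% → £357000 × 0.6% × 212/365 = £1244.1205
1 Jul – 30 Nov 2015: 153 days at 0.4% → £357000 × 0.4% × 153/365 = £598.5863
Total = £1842.7068

£1842.71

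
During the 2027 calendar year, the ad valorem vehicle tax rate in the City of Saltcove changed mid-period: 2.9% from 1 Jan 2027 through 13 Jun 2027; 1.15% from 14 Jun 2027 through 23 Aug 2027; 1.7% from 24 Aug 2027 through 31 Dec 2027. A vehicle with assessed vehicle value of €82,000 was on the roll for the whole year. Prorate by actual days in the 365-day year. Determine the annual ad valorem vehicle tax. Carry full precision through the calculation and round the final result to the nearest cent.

€1,748.40

1 Jan – 13 Jun 2027: 164 days at 2.9% → €82,000 × 2.9% × 164/365 = €1,068.4712
14 Jun – 23 Aug 2027: 71 days at 1.15% → €82,000 × 1.15% × 71/365 = €183.4329
24 Aug – 31 Dec 2027: 130 days at 1.7% → €82,000 × 1.7% × 130/365 = €496.4932
Total = €1,748.3973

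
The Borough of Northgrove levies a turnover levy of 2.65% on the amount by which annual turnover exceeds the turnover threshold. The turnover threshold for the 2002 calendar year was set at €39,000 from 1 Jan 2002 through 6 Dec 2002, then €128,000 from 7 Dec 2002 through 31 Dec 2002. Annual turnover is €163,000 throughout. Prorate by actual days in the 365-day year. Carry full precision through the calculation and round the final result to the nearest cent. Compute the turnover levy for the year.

1 Jan – 6 Dec 2002: 340 days, exemption €39,000 → (€163,000 − €39,000) × 2.65% × 340/365 = €3,060.9315
7 Dec – 31 Dec 2002: 25 days, exemption €128,000 → (€163,000 − €128,000) × 2.65% × 25/365 = €63.5274
Total = €3,124.4589

€3,124.46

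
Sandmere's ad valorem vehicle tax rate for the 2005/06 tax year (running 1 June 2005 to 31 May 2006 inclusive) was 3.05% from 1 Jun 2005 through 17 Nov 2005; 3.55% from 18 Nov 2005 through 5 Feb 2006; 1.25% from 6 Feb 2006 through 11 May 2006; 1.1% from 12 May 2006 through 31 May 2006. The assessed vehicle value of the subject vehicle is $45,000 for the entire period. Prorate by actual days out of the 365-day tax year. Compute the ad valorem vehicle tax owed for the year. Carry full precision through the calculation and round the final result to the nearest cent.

1 Jun – 17 Nov 2005: 170 days at 3.05% → $45,000 × 3.05% × 170/365 = $639.2466
18 Nov 2005 – 5 Feb 2006: 80 days at 3.55% → $45,000 × 3.55% × 80/365 = $350.1370
6 Feb – 11 May 2006: 95 days at 1.25% → $45,000 × 1.25% × 95/365 = $146.4041
12 May – 31 May 2006: 20 days at 1.1% → $45,000 × 1.1% × 20/365 = $27.1233
Total = $1,162.9110

$1,162.91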